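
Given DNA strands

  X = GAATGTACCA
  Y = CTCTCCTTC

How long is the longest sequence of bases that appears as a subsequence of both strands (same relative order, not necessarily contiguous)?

Let dp[i][j] be the LCS length of the first i bases of X and the first j bases of Y. dp[i][j] = dp[i-1][j-1]+1 when the i-th and j-th bases match, else max(dp[i-1][j], dp[i][j-1]).
    ·  C  T  C  T  C  C  T  T  C
 ·  0  0  0  0  0  0  0  0  0  0
 G  0  0  0  0  0  0  0  0  0  0
 A  0  0  0  0  0  0  0  0  0  0
 A  0  0  0  0  0  0  0  0  0  0
 T  0  0  1  1  1  1  1  1  1  1
 G  0  0  1  1  1  1  1  1  1  1
 T  0  0  1  1  2  2  2  2  2  2
 A  0  0  1  1  2  2  2  2  2  2
 C  0  1  1  2  2  3  3  3  3  3
 C  0  1  1  2  2  3  4  4  4  4
 A  0  1  1  2  2  3  4  4  4  4
dp[10][9] = 4. One LCS (by backtracking along matches): TTCC.

4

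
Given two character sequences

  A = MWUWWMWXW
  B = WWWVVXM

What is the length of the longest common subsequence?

One common subsequence of length 4: W at A[2]=B[1], W at A[4]=B[2], W at A[5]=B[3], M at A[6]=B[7]. dp[9][7] = 4 confirms this is the maximum.

4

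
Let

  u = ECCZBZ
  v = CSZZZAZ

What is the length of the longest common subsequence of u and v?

3

Let dp[i][j] be the LCS length of the first i characters of u and the first j characters of v. dp[i][j] = dp[i-1][j-1]+1 when the i-th and j-th characters match, else max(dp[i-1][j], dp[i][j-1]).
    ·  C  S  Z  Z  Z  A  Z
 ·  0  0  0  0  0  0  0  0
 E  0  0  0  0  0  0  0  0
 C  0  1  1  1  1  1  1  1
 C  0  1  1  1  1  1  1  1
 Z  0  1  1  2  2  2  2  2
 B  0  1  1  2  2  2  2  2
 Z  0  1  1  2  3  3  3  3
dp[6][7] = 3. One LCS (by backtracking along matches): CZZ.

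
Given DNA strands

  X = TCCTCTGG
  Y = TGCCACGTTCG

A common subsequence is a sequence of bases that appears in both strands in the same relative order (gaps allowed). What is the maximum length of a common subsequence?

Let dp[i][j] be the LCS length of the first i bases of X and the first j bases of Y. dp[i][j] = dp[i-1][j-1]+1 when the i-th and j-th bases match, else max(dp[i-1][j], dp[i][j-1]).
    ·  T  G  C  C  A  C  G  T  T  C  G
 ·  0  0  0  0  0  0  0  0  0  0  0  0
 T  0  1  1  1  1  1  1  1  1  1  1  1
 C  0  1  1  2  2  2  2  2  2  2  2  2
 C  0  1  1  2  3  3  3  3  3  3  3  3
 T  0  1  1  2  3  3  3  3  4  4  4  4
 C  0  1  1  2  3  3  4  4  4  4  5  5
 T  0  1  1  2  3  3  4  4  5  5  5  5
 G  0  1  2  2  3  3  4  5  5  5  5  6
 G  0  1  2  2  3  3  4  5  5  5  5  6
dp[8][11] = 6. One LCS (by backtracking along matches): TCCTCG.

6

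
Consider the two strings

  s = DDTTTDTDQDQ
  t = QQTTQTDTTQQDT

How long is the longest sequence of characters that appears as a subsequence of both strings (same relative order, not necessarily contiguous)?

One common subsequence of length 7: T [3,3] → T [4,4] → T [5,6] → D [6,7] → T [7,9] → Q [9,11] → D [10,12]. dp[11][13] = 7 confirms this is the maximum.

7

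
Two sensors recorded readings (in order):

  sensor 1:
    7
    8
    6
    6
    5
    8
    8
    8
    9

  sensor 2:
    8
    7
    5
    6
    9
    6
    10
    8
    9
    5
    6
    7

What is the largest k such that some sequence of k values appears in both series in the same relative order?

One common subsequence of length 5: 7 [1,2]; then 6 [3,4]; then 6 [4,6]; then 8 [8,8]; then 9 [9,9]. Since dp[9][12] = 5, nothing longer is possible.

5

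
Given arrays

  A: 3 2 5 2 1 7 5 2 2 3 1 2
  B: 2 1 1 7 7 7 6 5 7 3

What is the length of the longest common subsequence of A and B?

Pick 2 at A[2]=B[1], then 1 at A[5]=B[3], then 7 at A[6]=B[6], then 5 at A[7]=B[8], then 3 at A[10]=B[10]; all 5 values appear in both, in order, and the DP table's final entry dp[12][10] is also 5, so no common subsequence is longer.

5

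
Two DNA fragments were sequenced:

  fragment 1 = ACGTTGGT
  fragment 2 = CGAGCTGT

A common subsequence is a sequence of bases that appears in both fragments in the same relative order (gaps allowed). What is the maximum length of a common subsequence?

5

Let dp[i][j] be the LCS length of the first i bases of fragment 1 and the first j bases of fragment 2. dp[i][j] = dp[i-1][j-1]+1 when the i-th and j-th bases match, else max(dp[i-1][j], dp[i][j-1]).
    ·  C  G  A  G  C  T  G  T
 ·  0  0  0  0  0  0  0  0  0
 A  0  0  0  1  1  1  1  1  1
 C  0  1  1  1  1  2  2  2  2
 G  0  1  2  2  2  2  2  3  3
 T  0  1  2  2  2  2  3  3  4
 T  0  1  2  2  2  2  3  3  4
 G  0  1  2  2  3  3  3  4  4
 G  0  1  2  2  3  3  3  4  4
 T  0  1  2  2  3  3  4  4  5
dp[8][8] = 5. One LCS (by backtracking along matches): ACTGT.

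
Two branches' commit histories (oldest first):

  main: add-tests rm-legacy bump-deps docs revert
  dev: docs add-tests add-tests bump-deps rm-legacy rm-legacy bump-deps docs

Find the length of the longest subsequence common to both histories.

4

One common subsequence of length 4: add-tests at main[1]=dev[3], rm-legacy at main[2]=dev[6], bump-deps at main[3]=dev[7], docs at main[4]=dev[8]. Since dp[5][8] = 4, nothing longer is possible.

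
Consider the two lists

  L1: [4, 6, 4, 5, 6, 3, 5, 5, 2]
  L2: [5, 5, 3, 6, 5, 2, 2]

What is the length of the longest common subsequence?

Taking 5 [4,2], then 6 [5,4], then 5 [7,5], then 2 [9,7] gives a common subsequence of length 4. dp[9][7] = 4 confirms this is the maximum.

4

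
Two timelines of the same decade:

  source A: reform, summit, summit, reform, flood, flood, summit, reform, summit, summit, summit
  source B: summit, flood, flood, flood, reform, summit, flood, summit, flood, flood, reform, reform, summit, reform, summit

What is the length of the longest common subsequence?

Pick reform (source A #1, source B #5); then summit (source A #2, source B #6); then summit (source A #3, source B #8); then flood (source A #5, source B #9); then flood (source A #6, source B #10); then summit (source A #7, source B #13); then reform (source A #8, source B #14); then summit (source A #11, source B #15); all 8 events appear in both, in order. The LCS DP gives dp[11][15] = 8, so this is optimal.

8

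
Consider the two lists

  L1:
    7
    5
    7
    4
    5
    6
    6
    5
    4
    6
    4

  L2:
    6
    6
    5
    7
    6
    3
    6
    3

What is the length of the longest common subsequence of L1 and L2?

4

Let dp[i][j] be the LCS length of the first i values of L1 and the first j values of L2. dp[i][j] = dp[i-1][j-1]+1 when the i-th and j-th values match, else max(dp[i-1][j], dp[i][j-1]).
    ·  6  6  5  7  6  3  6  3
 ·  0  0  0  0  0  0  0  0  0
 7  0  0  0  0  1  1  1  1  1
 5  0  0  0  1  1  1  1  1  1
 7  0  0  0  1  2  2  2  2  2
 4  0  0  0  1  2  2  2  2  2
 5  0  0  0  1  2  2  2  2  2
 6  0  1  1  1  2  3  3  3  3
 6  0  1  2  2  2  3  3  4  4
 5  0  1  2  3  3  3  3  4  4
 4  0  1  2  3  3  3  3  4  4
 6  0  1  2  3  3  4  4  4  4
 4  0  1  2  3  3  4  4  4  4
dp[11][8] = 4. One LCS (by backtracking along matches): 5, 7, 6, 6.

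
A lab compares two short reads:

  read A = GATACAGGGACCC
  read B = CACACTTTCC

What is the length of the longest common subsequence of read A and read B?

6

Let dp[i][j] be the LCS length of the first i bases of read A and the first j bases of read B. dp[i][j] = dp[i-1][j-1]+1 when the i-th and j-th bases match, else max(dp[i-1][j], dp[i][j-1]).
    ·  C  A  C  A  C  T  T  T  C  C
 ·  0  0  0  0  0  0  0  0  0  0  0
 G  0  0  0  0  0  0  0  0  0  0  0
 A  0  0  1  1  1  1  1  1  1  1  1
 T  0  0  1  1  1  1  2  2  2  2  2
 A  0  0  1  1  2  2  2  2  2  2  2
 C  0  1  1  2  2  3  3  3  3  3  3
 A  0  1  2  2  3  3  3  3  3  3  3
 G  0  1  2  2  3  3  3  3  3  3  3
 G  0  1  2  2  3  3  3  3  3  3  3
 G  0  1  2  2  3  3  3  3  3  3  3
 A  0  1  2  2  3  3  3  3  3  3  3
 C  0  1  2  3  3  4  4  4  4  4  4
 C  0  1  2  3  3  4  4  4  4  5  5
 C  0  1  2  3  3  4  4  4  4  5  6
dp[13][10] = 6. One LCS (by backtracking along matches): ACACCC.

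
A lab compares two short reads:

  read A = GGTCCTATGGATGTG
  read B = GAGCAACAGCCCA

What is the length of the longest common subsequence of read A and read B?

Match G at read A[1]=read B[1] → G at read A[2]=read B[3] → C at read A[4]=read B[4] → C at read A[5]=read B[7] → A at read A[7]=read B[8] → G at read A[9]=read B[9] → A at read A[11]=read B[13] — 7 bases in the same relative order in both. dp[15][13] = 7 confirms this is the maximum.

7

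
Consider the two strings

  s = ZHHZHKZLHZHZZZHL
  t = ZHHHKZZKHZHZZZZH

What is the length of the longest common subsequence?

13

Taking Z (s #1, t #1); then H (s #2, t #2); then H (s #3, t #3); then H (s #5, t #4); then K (s #6, t #5); then Z (s #7, t #7); then H (s #9, t #9); then Z (s #10, t #10); then H (s #11, t #11); then Z (s #12, t #13); then Z (s #13, t #14); then Z (s #14, t #15); then H (s #15, t #16) gives a common subsequence of length 13, and the DP table's final entry dp[16][16] is also 13, so no common subsequence is longer.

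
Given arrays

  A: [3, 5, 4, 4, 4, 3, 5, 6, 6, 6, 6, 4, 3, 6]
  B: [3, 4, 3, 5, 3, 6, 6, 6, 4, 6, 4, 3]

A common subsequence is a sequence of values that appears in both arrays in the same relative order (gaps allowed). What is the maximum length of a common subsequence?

10

One common subsequence of length 10: 3 at A[1]=B[1] → 4 at A[5]=B[2] → 3 at A[6]=B[3] → 5 at A[7]=B[4] → 6 at A[8]=B[6] → 6 at A[9]=B[7] → 6 at A[10]=B[8] → 6 at A[11]=B[10] → 4 at A[12]=B[11] → 3 at A[13]=B[12]. The LCS DP gives dp[14][12] = 10, so this is optimal.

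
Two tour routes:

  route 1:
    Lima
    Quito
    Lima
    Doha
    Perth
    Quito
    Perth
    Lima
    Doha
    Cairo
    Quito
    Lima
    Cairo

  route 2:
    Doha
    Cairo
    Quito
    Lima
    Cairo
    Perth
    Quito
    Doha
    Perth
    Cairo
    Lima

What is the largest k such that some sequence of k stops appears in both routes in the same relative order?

One common subsequence of length 7: Quito [2,3], Lima [3,4], Perth [5,6], Quito [6,7], Perth [7,9], Cairo [10,10], Lima [12,11]. The LCS DP gives dp[13][11] = 7, so this is optimal.

7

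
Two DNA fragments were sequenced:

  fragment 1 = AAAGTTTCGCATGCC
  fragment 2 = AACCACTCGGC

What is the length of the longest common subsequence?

8

Match A at fragment 1[1]=fragment 2[1], A at fragment 1[2]=fragment 2[2], A at fragment 1[3]=fragment 2[5], T at fragment 1[7]=fragment 2[7], C at fragment 1[8]=fragment 2[8], G at fragment 1[9]=fragment 2[9], G at fragment 1[13]=fragment 2[10], C at fragment 1[15]=fragment 2[11] — 8 bases in the same relative order in both. The LCS DP gives dp[15][11] = 8, so this is optimal.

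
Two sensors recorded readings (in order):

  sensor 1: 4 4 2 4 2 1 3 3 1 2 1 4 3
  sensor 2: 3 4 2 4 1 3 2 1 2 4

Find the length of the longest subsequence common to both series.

One common subsequence of length 8: 4 (sensor 1 #2, sensor 2 #2), 2 (sensor 1 #3, sensor 2 #3), 4 (sensor 1 #4, sensor 2 #4), 1 (sensor 1 #6, sensor 2 #5), 3 (sensor 1 #7, sensor 2 #6), 1 (sensor 1 #9, sensor 2 #8), 2 (sensor 1 #10, sensor 2 #9), 4 (sensor 1 #12, sensor 2 #10). dp[13][10] = 8 confirms this is the maximum.

8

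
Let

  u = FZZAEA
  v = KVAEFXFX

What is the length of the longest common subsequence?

Let dp[i][j] be the LCS length of the first i characters of u and the first j characters of v. dp[i][j] = dp[i-1][j-1]+1 when the i-th and j-th characters match, else max(dp[i-1][j], dp[i][j-1]).
    ·  K  V  A  E  F  X  F  X
 ·  0  0  0  0  0  0  0  0  0
 F  0  0  0  0  0  1  1  1  1
 Z  0  0  0  0  0  1  1  1  1
 Z  0  0  0  0  0  1  1  1  1
 A  0  0  0  1  1  1  1  1  1
 E  0  0  0  1  2  2  2  2  2
 A  0  0  0  1  2  2  2  2  2
dp[6][8] = 2. One LCS (by backtracking along matches): AE.

2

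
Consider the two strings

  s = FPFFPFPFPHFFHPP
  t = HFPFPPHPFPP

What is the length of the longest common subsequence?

9

Taking F at s[1]=t[2], then P at s[2]=t[3], then F at s[4]=t[4], then P at s[5]=t[5], then P at s[7]=t[6], then P at s[9]=t[8], then F at s[12]=t[9], then P at s[14]=t[10], then P at s[15]=t[11] gives a common subsequence of length 9. dp[15][11] = 9 confirms this is the maximum.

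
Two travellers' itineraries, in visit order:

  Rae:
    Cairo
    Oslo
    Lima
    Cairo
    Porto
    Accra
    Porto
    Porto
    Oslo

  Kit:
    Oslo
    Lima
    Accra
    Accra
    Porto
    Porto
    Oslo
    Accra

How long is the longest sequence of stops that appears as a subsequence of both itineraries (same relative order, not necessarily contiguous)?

Pick Oslo at Rae[2]=Kit[1], Lima at Rae[3]=Kit[2], Accra at Rae[6]=Kit[4], Porto at Rae[7]=Kit[5], Porto at Rae[8]=Kit[6], Oslo at Rae[9]=Kit[7]; all 6 stops appear in both, in order. The LCS DP gives dp[9][8] = 6, so this is optimal.

6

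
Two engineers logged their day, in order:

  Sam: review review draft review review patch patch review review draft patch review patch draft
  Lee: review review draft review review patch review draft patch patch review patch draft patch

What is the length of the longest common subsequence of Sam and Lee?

12

Match review [1,1], review [2,2], draft [3,3], review [4,4], review [5,5], patch [7,6], review [9,7], draft [10,8], patch [11,10], review [12,11], patch [13,12], draft [14,13] — 12 tasks in the same relative order in both. The LCS DP gives dp[14][14] = 12, so this is optimal.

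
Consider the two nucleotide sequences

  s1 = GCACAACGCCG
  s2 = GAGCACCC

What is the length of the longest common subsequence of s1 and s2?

Taking G (s1 #1, s2 #1) → A (s1 #3, s2 #2) → C (s1 #4, s2 #4) → A (s1 #6, s2 #5) → C (s1 #7, s2 #6) → C (s1 #9, s2 #7) → C (s1 #10, s2 #8) gives a common subsequence of length 7. dp[11][8] = 7 confirms this is the maximum.

7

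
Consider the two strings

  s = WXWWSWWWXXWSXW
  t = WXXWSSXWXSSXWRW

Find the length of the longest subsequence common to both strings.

9

One common subsequence of length 9: W at s[1]=t[1], then X at s[2]=t[3], then W at s[3]=t[4], then S at s[5]=t[6], then W at s[8]=t[8], then X at s[9]=t[9], then X at s[10]=t[12], then W at s[11]=t[13], then W at s[14]=t[15]. The LCS DP gives dp[14][15] = 9, so this is optimal.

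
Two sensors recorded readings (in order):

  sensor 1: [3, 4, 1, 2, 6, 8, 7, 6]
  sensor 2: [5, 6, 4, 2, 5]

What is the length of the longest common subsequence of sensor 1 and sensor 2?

Pick 4 (sensor 1 #2, sensor 2 #3) → 2 (sensor 1 #4, sensor 2 #4); all 2 values appear in both, in order. dp[8][5] = 2 confirms this is the maximum.

2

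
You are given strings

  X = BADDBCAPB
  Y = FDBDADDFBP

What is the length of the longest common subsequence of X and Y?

6

Let dp[i][j] be the LCS length of the first i characters of X and the first j characters of Y. dp[i][j] = dp[i-1][j-1]+1 when the i-th and j-th characters match, else max(dp[i-1][j], dp[i][j-1]).
    ·  F  D  B  D  A  D  D  F  B  P
 ·  0  0  0  0  0  0  0  0  0  0  0
 B  0  0  0  1  1  1  1  1  1  1  1
 A  0  0  0  1  1  2  2  2  2  2  2
 D  0  0  1  1  2  2  3  3  3  3  3
 D  0  0  1  1  2  2  3  4  4  4  4
 B  0  0  1  2  2  2  3  4  4  5  5
 C  0  0  1  2  2  2  3  4  4  5  5
 A  0  0  1  2  2  3  3  4  4  5  5
 P  0  0  1  2  2  3  3  4  4  5  6
 B  0  0  1  2  2  3  3  4  4  5  6
dp[9][10] = 6. One LCS (by backtracking along matches): BADDBP.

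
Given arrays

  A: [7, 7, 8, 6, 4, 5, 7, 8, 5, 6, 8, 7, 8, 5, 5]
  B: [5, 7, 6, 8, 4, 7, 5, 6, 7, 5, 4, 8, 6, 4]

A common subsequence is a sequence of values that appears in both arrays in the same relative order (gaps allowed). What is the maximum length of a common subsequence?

Match 7 (A #1, B #2) → 8 (A #3, B #4) → 4 (A #5, B #5) → 7 (A #7, B #6) → 5 (A #9, B #7) → 6 (A #10, B #8) → 7 (A #12, B #9) → 8 (A #13, B #12) — 8 values in the same relative order in both. dp[15][14] = 8 confirms this is the maximum.

8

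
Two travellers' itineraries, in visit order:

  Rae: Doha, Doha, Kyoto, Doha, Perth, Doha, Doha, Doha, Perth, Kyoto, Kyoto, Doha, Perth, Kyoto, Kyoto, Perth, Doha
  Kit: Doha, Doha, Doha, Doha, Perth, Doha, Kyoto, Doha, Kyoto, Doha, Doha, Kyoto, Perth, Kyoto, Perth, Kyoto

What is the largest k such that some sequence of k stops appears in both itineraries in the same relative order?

Taking Doha (Rae #1, Kit #2), then Doha (Rae #2, Kit #3), then Doha (Rae #4, Kit #4), then Perth (Rae #5, Kit #5), then Doha (Rae #6, Kit #8), then Doha (Rae #7, Kit #10), then Doha (Rae #8, Kit #11), then Perth (Rae #9, Kit #13), then Kyoto (Rae #11, Kit #14), then Perth (Rae #13, Kit #15), then Kyoto (Rae #15, Kit #16) gives a common subsequence of length 11. The LCS DP gives dp[17][16] = 11, so this is optimal.

11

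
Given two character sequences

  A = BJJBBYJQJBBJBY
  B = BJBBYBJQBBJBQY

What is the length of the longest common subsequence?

Match B [1,1]; then J [3,2]; then B [4,3]; then B [5,4]; then Y [6,5]; then J [7,7]; then Q [8,8]; then B [10,9]; then B [11,10]; then J [12,11]; then B [13,12]; then Y [14,14] — 12 characters in the same relative order in both. The LCS DP gives dp[14][14] = 12, so this is optimal.

12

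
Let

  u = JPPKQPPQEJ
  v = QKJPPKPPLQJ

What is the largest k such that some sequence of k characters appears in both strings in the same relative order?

Let dp[i][j] be the LCS length of the first i characters of u and the first j characters of v. dp[i][j] = dp[i-1][j-1]+1 when the i-th and j-th characters match, else max(dp[i-1][j], dp[i][j-1]).
    ·  Q  K  J  P  P  K  P  P  L  Q  J
 ·  0  0  0  0  0  0  0  0  0  0  0  0
 J  0  0  0  1  1  1  1  1  1  1  1  1
 P  0  0  0  1  2  2  2  2  2  2  2  2
 P  0  0  0  1  2  3  3  3  3  3  3  3
 K  0  0  1  1  2  3  4  4  4  4  4  4
 Q  0  1  1  1  2  3  4  4  4  4  5  5
 P  0  1  1  1  2  3  4  5  5  5  5  5
 P  0  1  1  1  2  3  4  5  6  6  6  6
 Q  0  1  1  1  2  3  4  5  6  6  7  7
 E  0  1  1  1  2  3  4  5  6  6  7  7
 J  0  1  1  2  2  3  4  5  6  6  7  8
dp[10][11] = 8. One LCS (by backtracking along matches): JPPKPPQJ.

8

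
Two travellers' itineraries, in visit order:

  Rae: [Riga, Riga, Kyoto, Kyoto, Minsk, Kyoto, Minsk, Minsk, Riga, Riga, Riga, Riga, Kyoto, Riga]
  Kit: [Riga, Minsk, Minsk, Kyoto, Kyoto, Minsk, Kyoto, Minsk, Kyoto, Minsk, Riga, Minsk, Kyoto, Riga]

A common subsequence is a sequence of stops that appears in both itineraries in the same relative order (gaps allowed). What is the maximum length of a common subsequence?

10

Pick Riga at Rae[1]=Kit[1] → Kyoto at Rae[3]=Kit[4] → Kyoto at Rae[4]=Kit[5] → Minsk at Rae[5]=Kit[6] → Kyoto at Rae[6]=Kit[7] → Minsk at Rae[7]=Kit[8] → Minsk at Rae[8]=Kit[10] → Riga at Rae[9]=Kit[11] → Kyoto at Rae[13]=Kit[13] → Riga at Rae[14]=Kit[14]; all 10 stops appear in both, in order. The LCS DP gives dp[14][14] = 10, so this is optimal.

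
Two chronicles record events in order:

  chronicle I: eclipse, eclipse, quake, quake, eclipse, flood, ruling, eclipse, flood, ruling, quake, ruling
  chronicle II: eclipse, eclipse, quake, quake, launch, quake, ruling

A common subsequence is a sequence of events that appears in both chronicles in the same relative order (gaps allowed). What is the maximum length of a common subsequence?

Pick eclipse (chronicle I #1, chronicle II #1) → eclipse (chronicle I #2, chronicle II #2) → quake (chronicle I #3, chronicle II #3) → quake (chronicle I #4, chronicle II #4) → quake (chronicle I #11, chronicle II #6) → ruling (chronicle I #12, chronicle II #7); all 6 events appear in both, in order, and the DP table's final entry dp[12][7] is also 6, so no common subsequence is longer.

6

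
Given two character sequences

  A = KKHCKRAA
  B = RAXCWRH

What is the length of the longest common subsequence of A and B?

2

Taking C (A #4, B #4) → R (A #6, B #6) gives a common subsequence of length 2. The LCS DP gives dp[8][7] = 2, so this is optimal.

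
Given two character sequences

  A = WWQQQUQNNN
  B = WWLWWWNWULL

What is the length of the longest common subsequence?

One common subsequence of length 3: W at A[1]=B[6]; then W at A[2]=B[8]; then U at A[6]=B[9]. Since dp[10][11] = 3, nothing longer is possible.

3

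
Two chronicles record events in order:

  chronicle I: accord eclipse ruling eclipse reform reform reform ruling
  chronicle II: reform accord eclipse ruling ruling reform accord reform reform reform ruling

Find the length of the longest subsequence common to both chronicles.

Pick accord [1,2]; then eclipse [2,3]; then ruling [3,5]; then reform [5,8]; then reform [6,9]; then reform [7,10]; then ruling [8,11]; all 7 events appear in both, in order. The LCS DP gives dp[8][11] = 7, so this is optimal.

7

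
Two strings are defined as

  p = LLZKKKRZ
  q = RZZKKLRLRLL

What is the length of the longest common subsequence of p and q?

4

Let dp[i][j] be the LCS length of the first i characters of p and the first j characters of q. dp[i][j] = dp[i-1][j-1]+1 when the i-th and j-th characters match, else max(dp[i-1][j], dp[i][j-1]).
    ·  R  Z  Z  K  K  L  R  L  R  L  L
 ·  0  0  0  0  0  0  0  0  0  0  0  0
 L  0  0  0  0  0  0  1  1  1  1  1  1
 L  0  0  0  0  0  0  1  1  2  2  2  2
 Z  0  0  1  1  1  1  1  1  2  2  2  2
 K  0  0  1  1  2  2  2  2  2  2  2  2
 K  0  0  1  1  2  3  3  3  3  3  3  3
 K  0  0  1  1  2  3  3  3  3  3  3  3
 R  0  1  1  1  2  3  3  4  4  4  4  4
 Z  0  1  2  2  2  3  3  4  4  4  4  4
dp[8][11] = 4. One LCS (by backtracking along matches): ZKKR.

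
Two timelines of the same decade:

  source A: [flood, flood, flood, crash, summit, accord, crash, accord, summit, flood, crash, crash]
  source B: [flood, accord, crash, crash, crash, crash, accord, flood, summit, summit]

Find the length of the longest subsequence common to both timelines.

One common subsequence of length 5: flood at source A[1]=source B[1]; then crash at source A[4]=source B[5]; then crash at source A[7]=source B[6]; then accord at source A[8]=source B[7]; then summit at source A[9]=source B[10], and the DP table's final entry dp[12][10] is also 5, so no common subsequence is longer.

5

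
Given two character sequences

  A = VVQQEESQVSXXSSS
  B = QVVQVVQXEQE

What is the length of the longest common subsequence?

Pick V [1,2], then V [2,3], then Q [3,4], then Q [4,7], then E [5,9], then E [6,11]; all 6 characters appear in both, in order, and the DP table's final entry dp[15][11] is also 6, so no common subsequence is longer.

6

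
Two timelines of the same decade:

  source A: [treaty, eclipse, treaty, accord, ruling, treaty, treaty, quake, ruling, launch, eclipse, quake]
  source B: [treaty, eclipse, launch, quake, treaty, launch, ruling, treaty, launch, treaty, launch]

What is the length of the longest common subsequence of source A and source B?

One common subsequence of length 7: treaty [1,1]; then eclipse [2,2]; then treaty [3,5]; then ruling [5,7]; then treaty [6,8]; then treaty [7,10]; then launch [10,11]. Since dp[12][11] = 7, nothing longer is possible.

7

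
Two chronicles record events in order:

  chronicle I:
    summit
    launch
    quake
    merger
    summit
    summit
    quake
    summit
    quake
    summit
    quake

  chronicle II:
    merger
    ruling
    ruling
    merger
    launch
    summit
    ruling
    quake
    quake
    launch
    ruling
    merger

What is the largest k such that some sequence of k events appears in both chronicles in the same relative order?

Taking launch [2,5] → summit [5,6] → quake [7,8] → quake [9,9] gives a common subsequence of length 4. dp[11][12] = 4 confirms this is the maximum.

4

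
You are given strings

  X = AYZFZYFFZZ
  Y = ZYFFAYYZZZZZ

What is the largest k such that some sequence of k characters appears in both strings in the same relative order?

6

Match A (X #1, Y #5), Y (X #2, Y #7), Z (X #3, Y #9), Z (X #5, Y #10), Z (X #9, Y #11), Z (X #10, Y #12) — 6 characters in the same relative order in both, and the DP table's final entry dp[10][12] is also 6, so no common subsequence is longer.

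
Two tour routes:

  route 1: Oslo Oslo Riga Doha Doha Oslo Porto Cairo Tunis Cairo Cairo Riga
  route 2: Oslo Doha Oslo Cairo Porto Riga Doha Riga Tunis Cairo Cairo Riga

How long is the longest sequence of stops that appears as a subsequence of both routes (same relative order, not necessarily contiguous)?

Taking Oslo (route 1 #1, route 2 #1); then Oslo (route 1 #2, route 2 #3); then Riga (route 1 #3, route 2 #6); then Doha (route 1 #4, route 2 #7); then Tunis (route 1 #9, route 2 #9); then Cairo (route 1 #10, route 2 #10); then Cairo (route 1 #11, route 2 #11); then Riga (route 1 #12, route 2 #12) gives a common subsequence of length 8. The LCS DP gives dp[12][12] = 8, so this is optimal.

8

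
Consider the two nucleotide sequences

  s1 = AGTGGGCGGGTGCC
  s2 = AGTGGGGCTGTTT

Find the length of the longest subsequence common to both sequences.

9

Pick A at s1[1]=s2[1]; then G at s1[2]=s2[2]; then T at s1[3]=s2[3]; then G at s1[4]=s2[5]; then G at s1[5]=s2[6]; then G at s1[6]=s2[7]; then C at s1[7]=s2[8]; then G at s1[8]=s2[10]; then T at s1[11]=s2[13]; all 9 bases appear in both, in order. dp[14][13] = 9 confirms this is the maximum.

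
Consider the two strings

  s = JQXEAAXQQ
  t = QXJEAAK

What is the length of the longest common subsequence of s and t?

One common subsequence of length 5: Q [2,1]; then X [3,2]; then E [4,4]; then A [5,5]; then A [6,6]. dp[9][7] = 5 confirms this is the maximum.

5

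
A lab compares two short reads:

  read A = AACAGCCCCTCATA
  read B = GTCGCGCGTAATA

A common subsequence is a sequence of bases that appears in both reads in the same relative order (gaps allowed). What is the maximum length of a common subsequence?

8

Taking C [3,3], then G [5,4], then C [6,5], then C [7,7], then T [10,9], then A [12,11], then T [13,12], then A [14,13] gives a common subsequence of length 8. dp[14][13] = 8 confirms this is the maximum.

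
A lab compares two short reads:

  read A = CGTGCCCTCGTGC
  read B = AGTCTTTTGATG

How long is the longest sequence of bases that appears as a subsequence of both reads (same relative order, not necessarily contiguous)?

One common subsequence of length 7: G (read A #2, read B #2), T (read A #3, read B #3), C (read A #5, read B #4), T (read A #8, read B #8), G (read A #10, read B #9), T (read A #11, read B #11), G (read A #12, read B #12). Since dp[13][12] = 7, nothing longer is possible.

7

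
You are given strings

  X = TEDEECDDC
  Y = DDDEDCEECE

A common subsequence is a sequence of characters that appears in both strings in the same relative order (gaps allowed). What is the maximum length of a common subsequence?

5

One common subsequence of length 5: E [2,4] → D [3,5] → E [4,7] → E [5,8] → C [6,9]. dp[9][10] = 5 confirms this is the maximum.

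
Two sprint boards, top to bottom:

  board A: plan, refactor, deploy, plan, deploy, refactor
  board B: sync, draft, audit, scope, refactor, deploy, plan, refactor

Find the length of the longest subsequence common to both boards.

Match refactor at board A[2]=board B[5] → deploy at board A[3]=board B[6] → plan at board A[4]=board B[7] → refactor at board A[6]=board B[8] — 4 tasks in the same relative order in both, and the DP table's final entry dp[6][8] is also 4, so no common subsequence is longer.

4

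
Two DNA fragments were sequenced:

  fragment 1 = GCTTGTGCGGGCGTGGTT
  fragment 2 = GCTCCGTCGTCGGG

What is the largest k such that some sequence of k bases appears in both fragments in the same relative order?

Pick G [1,1], then C [2,2], then T [3,3], then G [5,6], then T [6,7], then C [8,8], then G [9,9], then C [12,11], then G [13,12], then G [15,13], then G [16,14]; all 11 bases appear in both, in order. dp[18][14] = 11 confirms this is the maximum.

11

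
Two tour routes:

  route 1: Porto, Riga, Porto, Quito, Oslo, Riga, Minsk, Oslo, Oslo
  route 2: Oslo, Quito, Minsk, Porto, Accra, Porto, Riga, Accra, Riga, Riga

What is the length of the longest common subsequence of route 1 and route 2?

Taking Porto at route 1[1]=route 2[6]; then Riga at route 1[2]=route 2[9]; then Riga at route 1[6]=route 2[10] gives a common subsequence of length 3. dp[9][10] = 3 confirms this is the maximum.

3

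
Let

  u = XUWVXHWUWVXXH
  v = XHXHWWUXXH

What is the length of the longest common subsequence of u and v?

One common subsequence of length 8: X [1,1], X [5,3], H [6,4], W [7,6], U [8,7], X [11,8], X [12,9], H [13,10]. dp[13][10] = 8 confirms this is the maximum.

8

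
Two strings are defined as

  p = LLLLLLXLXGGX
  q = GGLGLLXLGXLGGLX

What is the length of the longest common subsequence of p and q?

Taking L [1,3], then L [2,5], then L [3,6], then L [4,8], then X [7,10], then L [8,11], then G [10,12], then G [11,13], then X [12,15] gives a common subsequence of length 9, and the DP table's final entry dp[12][15] is also 9, so no common subsequence is longer.

9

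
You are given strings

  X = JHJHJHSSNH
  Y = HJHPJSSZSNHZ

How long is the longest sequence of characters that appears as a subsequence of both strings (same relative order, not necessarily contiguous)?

Taking H (X #2, Y #1), J (X #3, Y #2), H (X #4, Y #3), J (X #5, Y #5), S (X #7, Y #7), S (X #8, Y #9), N (X #9, Y #10), H (X #10, Y #11) gives a common subsequence of length 8. dp[10][12] = 8 confirms this is the maximum.

8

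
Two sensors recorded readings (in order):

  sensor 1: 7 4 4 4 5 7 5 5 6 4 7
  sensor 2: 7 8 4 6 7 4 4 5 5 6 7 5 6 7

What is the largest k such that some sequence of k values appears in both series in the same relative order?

9

One common subsequence of length 9: 7 at sensor 1[1]=sensor 2[1]; then 4 at sensor 1[2]=sensor 2[3]; then 4 at sensor 1[3]=sensor 2[6]; then 4 at sensor 1[4]=sensor 2[7]; then 5 at sensor 1[5]=sensor 2[9]; then 7 at sensor 1[6]=sensor 2[11]; then 5 at sensor 1[8]=sensor 2[12]; then 6 at sensor 1[9]=sensor 2[13]; then 7 at sensor 1[11]=sensor 2[14]. Since dp[11][14] = 9, nothing longer is possible.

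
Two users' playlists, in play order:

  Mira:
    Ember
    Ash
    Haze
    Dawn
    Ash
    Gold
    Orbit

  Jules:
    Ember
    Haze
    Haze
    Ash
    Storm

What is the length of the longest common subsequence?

Taking Ember [1,1]; then Haze [3,3]; then Ash [5,4] gives a common subsequence of length 3. The LCS DP gives dp[7][5] = 3, so this is optimal.

3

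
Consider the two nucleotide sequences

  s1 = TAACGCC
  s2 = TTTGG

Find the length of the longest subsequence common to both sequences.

2

Let dp[i][j] be the LCS length of the first i bases of s1 and the first j bases of s2. dp[i][j] = dp[i-1][j-1]+1 when the i-th and j-th bases match, else max(dp[i-1][j], dp[i][j-1]).
    ·  T  T  T  G  G
 ·  0  0  0  0  0  0
 T  0  1  1  1  1  1
 A  0  1  1  1  1  1
 A  0  1  1  1  1  1
 C  0  1  1  1  1  1
 G  0  1  1  1  2  2
 C  0  1  1  1  2  2
 C  0  1  1  1  2  2
dp[7][5] = 2. One LCS (by backtracking along matches): TG.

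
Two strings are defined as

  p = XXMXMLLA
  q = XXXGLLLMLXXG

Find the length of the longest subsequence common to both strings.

Match X at p[1]=q[1]; then X at p[2]=q[2]; then X at p[4]=q[3]; then M at p[5]=q[8]; then L at p[6]=q[9] — 5 characters in the same relative order in both. Since dp[8][12] = 5, nothing longer is possible.

5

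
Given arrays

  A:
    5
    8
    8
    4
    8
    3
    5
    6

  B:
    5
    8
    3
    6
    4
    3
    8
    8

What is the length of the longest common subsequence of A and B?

Let dp[i][j] be the LCS length of the first i values of A and the first j values of B. dp[i][j] = dp[i-1][j-1]+1 when the i-th and j-th values match, else max(dp[i-1][j], dp[i][j-1]).
    ·  5  8  3  6  4  3  8  8
 ·  0  0  0  0  0  0  0  0  0
 5  0  1  1  1  1  1  1  1  1
 8  0  1  2  2  2  2  2  2  2
 8  0  1  2  2  2  2  2  3  3
 4  0  1  2  2  2  3  3  3  3
 8  0  1  2  2  2  3  3  4  4
 3  0  1  2  3  3  3  4  4  4
 5  0  1  2  3  3  3  4  4  4
 6  0  1  2  3  4  4  4  4  4
dp[8][8] = 4. One LCS (by backtracking along matches): 5, 8, 8, 8.

4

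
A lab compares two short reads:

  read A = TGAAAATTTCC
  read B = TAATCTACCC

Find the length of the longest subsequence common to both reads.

Taking T at read A[1]=read B[1], A at read A[5]=read B[2], A at read A[6]=read B[3], T at read A[7]=read B[4], T at read A[8]=read B[6], C at read A[10]=read B[9], C at read A[11]=read B[10] gives a common subsequence of length 7, and the DP table's final entry dp[11][10] is also 7, so no common subsequence is longer.

7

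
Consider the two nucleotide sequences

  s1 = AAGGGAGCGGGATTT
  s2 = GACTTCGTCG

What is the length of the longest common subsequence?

Match G at s1[5]=s2[1], then A at s1[6]=s2[2], then C at s1[8]=s2[3], then T at s1[13]=s2[4], then T at s1[14]=s2[5], then T at s1[15]=s2[8] — 6 bases in the same relative order in both, and the DP table's final entry dp[15][10] is also 6, so no common subsequence is longer.

6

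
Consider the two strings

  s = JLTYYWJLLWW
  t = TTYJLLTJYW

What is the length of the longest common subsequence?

6

Let dp[i][j] be the LCS length of the first i characters of s and the first j characters of t. dp[i][j] = dp[i-1][j-1]+1 when the i-th and j-th characters match, else max(dp[i-1][j], dp[i][j-1]).
    ·  T  T  Y  J  L  L  T  J  Y  W
 ·  0  0  0  0  0  0  0  0  0  0  0
 J  0  0  0  0  1  1  1  1  1  1  1
 L  0  0  0  0  1  2  2  2  2  2  2
 T  0  1  1  1  1  2  2  3  3  3  3
 Y  0  1  1  2  2  2  2  3  3  4  4
 Y  0  1  1  2  2  2  2  3  3  4  4
 W  0  1  1  2  2  2  2  3  3  4  5
 J  0  1  1  2  3  3  3  3  4  4  5
 L  0  1  1  2  3  4  4  4  4  4  5
 L  0  1  1  2  3  4  5  5  5  5  5
 W  0  1  1  2  3  4  5  5  5  5  6
 W  0  1  1  2  3  4  5  5  5  5  6
dp[11][10] = 6. One LCS (by backtracking along matches): TYJLLW.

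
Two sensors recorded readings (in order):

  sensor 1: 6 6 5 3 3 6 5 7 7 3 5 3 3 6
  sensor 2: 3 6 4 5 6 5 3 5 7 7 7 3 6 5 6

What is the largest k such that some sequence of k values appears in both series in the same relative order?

10

Taking 6 [1,2] → 6 [2,5] → 5 [3,6] → 3 [5,7] → 5 [7,8] → 7 [8,10] → 7 [9,11] → 3 [10,12] → 5 [11,14] → 6 [14,15] gives a common subsequence of length 10. The LCS DP gives dp[14][15] = 10, so this is optimal.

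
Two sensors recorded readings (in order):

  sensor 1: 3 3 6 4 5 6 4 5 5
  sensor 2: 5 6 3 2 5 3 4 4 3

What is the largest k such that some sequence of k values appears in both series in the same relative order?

One common subsequence of length 4: 3 (sensor 1 #1, sensor 2 #3); then 3 (sensor 1 #2, sensor 2 #6); then 4 (sensor 1 #4, sensor 2 #7); then 4 (sensor 1 #7, sensor 2 #8), and the DP table's final entry dp[9][9] is also 4, so no common subsequence is longer.

4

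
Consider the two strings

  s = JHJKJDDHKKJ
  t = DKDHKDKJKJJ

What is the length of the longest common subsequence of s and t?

Let dp[i][j] be the LCS length of the first i characters of s and the first j characters of t. dp[i][j] = dp[i-1][j-1]+1 when the i-th and j-th characters match, else max(dp[i-1][j], dp[i][j-1]).
    ·  D  K  D  H  K  D  K  J  K  J  J
 ·  0  0  0  0  0  0  0  0  0  0  0  0
 J  0  0  0  0  0  0  0  0  1  1  1  1
 H  0  0  0  0  1  1  1  1  1  1  1  1
 J  0  0  0  0  1  1  1  1  2  2  2  2
 K  0  0  1  1  1  2  2  2  2  3  3  3
 J  0  0  1  1  1  2  2  2  3  3  4  4
 D  0  1  1  2  2  2  3  3  3  3  4  4
 D  0  1  1  2  2  2  3  3  3  3  4  4
 H  0  1  1  2  3  3  3  3  3  3  4  4
 K  0  1  2  2  3  4  4  4  4  4  4  4
 K  0  1  2  2  3  4  4  5  5  5  5  5
 J  0  1  2  2  3  4  4  5  6  6  6  6
dp[11][11] = 6. One LCS (by backtracking along matches): HKDKKJ.

6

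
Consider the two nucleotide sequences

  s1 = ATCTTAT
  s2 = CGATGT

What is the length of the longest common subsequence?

Let dp[i][j] be the LCS length of the first i bases of s1 and the first j bases of s2. dp[i][j] = dp[i-1][j-1]+1 when the i-th and j-th bases match, else max(dp[i-1][j], dp[i][j-1]).
    ·  C  G  A  T  G  T
 ·  0  0  0  0  0  0  0
 A  0  0  0  1  1  1  1
 T  0  0  0  1  2  2  2
 C  0  1  1  1  2  2  2
 T  0  1  1  1  2  2  3
 T  0  1  1  1  2  2  3
 A  0  1  1  2  2  2  3
 T  0  1  1  2  3  3  3
dp[7][6] = 3. One LCS (by backtracking along matches): ATT.

3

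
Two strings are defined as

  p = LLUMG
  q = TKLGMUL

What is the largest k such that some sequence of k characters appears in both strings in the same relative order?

Let dp[i][j] be the LCS length of the first i characters of p and the first j characters of q. dp[i][j] = dp[i-1][j-1]+1 when the i-th and j-th characters match, else max(dp[i-1][j], dp[i][j-1]).
    ·  T  K  L  G  M  U  L
 ·  0  0  0  0  0  0  0  0
 L  0  0  0  1  1  1  1  1
 L  0  0  0  1  1  1  1  2
 U  0  0  0  1  1  1  2  2
 M  0  0  0  1  1  2  2  2
 G  0  0  0  1  2  2  2  2
dp[5][7] = 2. One LCS (by backtracking along matches): LL.

2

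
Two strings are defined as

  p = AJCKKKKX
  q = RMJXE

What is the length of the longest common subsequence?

Let dp[i][j] be the LCS length of the first i characters of p and the first j characters of q. dp[i][j] = dp[i-1][j-1]+1 when the i-th and j-th characters match, else max(dp[i-1][j], dp[i][j-1]).
    ·  R  M  J  X  E
 ·  0  0  0  0  0  0
 A  0  0  0  0  0  0
 J  0  0  0  1  1  1
 C  0  0  0  1  1  1
 K  0  0  0  1  1  1
 K  0  0  0  1  1  1
 K  0  0  0  1  1  1
 K  0  0  0  1  1  1
 X  0  0  0  1  2  2
dp[8][5] = 2. One LCS (by backtracking along matches): JX.

2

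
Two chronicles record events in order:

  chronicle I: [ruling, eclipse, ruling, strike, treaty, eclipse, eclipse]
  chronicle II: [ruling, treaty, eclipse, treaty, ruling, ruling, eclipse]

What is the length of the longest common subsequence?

4

Taking ruling [1,1] → eclipse [2,3] → ruling [3,6] → eclipse [7,7] gives a common subsequence of length 4. Since dp[7][7] = 4, nothing longer is possible.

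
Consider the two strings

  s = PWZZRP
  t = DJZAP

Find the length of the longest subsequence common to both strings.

2

Match Z [3,3], then P [6,5] — 2 characters in the same relative order in both. Since dp[6][5] = 2, nothing longer is possible.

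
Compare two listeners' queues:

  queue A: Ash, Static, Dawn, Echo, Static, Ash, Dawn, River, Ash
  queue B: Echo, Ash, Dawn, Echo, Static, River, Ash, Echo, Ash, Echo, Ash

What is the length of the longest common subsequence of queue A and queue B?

Pick Ash [1,2]; then Dawn [3,3]; then Echo [4,4]; then Static [5,5]; then Ash [6,9]; then Ash [9,11]; all 6 songs appear in both, in order, and the DP table's final entry dp[9][11] is also 6, so no common subsequence is longer.

6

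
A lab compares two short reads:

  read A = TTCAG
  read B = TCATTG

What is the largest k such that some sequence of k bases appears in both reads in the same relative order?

Pick T at read A[2]=read B[1], then C at read A[3]=read B[2], then A at read A[4]=read B[3], then G at read A[5]=read B[6]; all 4 bases appear in both, in order. The LCS DP gives dp[5][6] = 4, so this is optimal.

4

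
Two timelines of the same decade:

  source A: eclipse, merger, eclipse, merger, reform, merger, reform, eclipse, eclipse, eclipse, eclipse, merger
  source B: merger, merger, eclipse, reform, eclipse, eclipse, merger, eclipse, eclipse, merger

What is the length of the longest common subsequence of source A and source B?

8

One common subsequence of length 8: merger (source A #2, source B #2); then eclipse (source A #3, source B #3); then reform (source A #7, source B #4); then eclipse (source A #8, source B #5); then eclipse (source A #9, source B #6); then eclipse (source A #10, source B #8); then eclipse (source A #11, source B #9); then merger (source A #12, source B #10). Since dp[12][10] = 8, nothing longer is possible.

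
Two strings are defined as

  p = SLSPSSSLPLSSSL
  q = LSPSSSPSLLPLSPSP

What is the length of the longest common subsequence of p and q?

Taking L [2,1], S [3,2], P [4,3], S [5,5], S [6,6], S [7,8], L [8,10], P [9,11], L [10,12], S [11,13], S [12,15] gives a common subsequence of length 11, and the DP table's final entry dp[14][16] is also 11, so no common subsequence is longer.

11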